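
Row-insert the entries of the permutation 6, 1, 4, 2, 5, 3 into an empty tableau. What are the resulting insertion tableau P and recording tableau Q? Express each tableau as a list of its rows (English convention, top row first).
Insert each entry of the permutation into P by Schensted row insertion, recording in Q the position of each new cell.

Insert 6: appended to row 1. P = [[6]], Q = [[1]].
Insert 1: 1 bumps 6 from row 1; 6 starts row 2. P = [[1], [6]], Q = [[1], [2]].
Insert 4: appended to row 1. P = [[1, 4], [6]], Q = [[1, 3], [2]].
Insert 2: 2 bumps 4 from row 1; 4 bumps 6 from row 2; 6 starts row 3. P = [[1, 2], [4], [6]], Q = [[1, 3], [2], [4]].
Insert 5: appended to row 1. P = [[1, 2, 5], [4], [6]], Q = [[1, 3, 5], [2], [4]].
Insert 3: 3 bumps 5 from row 1; 5 appends to row 2. P = [[1, 2, 3], [4, 5], [6]], Q = [[1, 3, 5], [2, 6], [4]].

So P = [[1, 2, 3], [4, 5], [6]], Q = [[1, 3, 5], [2, 6], [4]].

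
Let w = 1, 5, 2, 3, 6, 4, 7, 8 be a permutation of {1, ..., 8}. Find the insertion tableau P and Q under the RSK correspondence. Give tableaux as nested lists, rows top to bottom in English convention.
Insert each entry of the permutation into P by Schensted row insertion, recording in Q the position of each new cell.

After inserting 1: P = [[1]].
After inserting 5: P = [[1, 5]].
After inserting 2: P = [[1, 2], [5]].
After inserting 3: P = [[1, 2, 3], [5]].
After inserting 6: P = [[1, 2, 3, 6], [5]].
After inserting 4: P = [[1, 2, 3, 4], [5, 6]].
After inserting 7: P = [[1, 2, 3, 4, 7], [5, 6]].
After inserting 8: P = [[1, 2, 3, 4, 7, 8], [5, 6]].

So P = [[1, 2, 3, 4, 7, 8], [5, 6]], Q = [[1, 2, 4, 5, 7, 8], [3, 6]].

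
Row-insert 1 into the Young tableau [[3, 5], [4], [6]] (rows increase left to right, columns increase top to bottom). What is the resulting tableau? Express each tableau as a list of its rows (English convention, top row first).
In row 1, 1 replaces 3 (the leftmost entry greater than 1); 3 is bumped to row 2. In row 2, 3 replaces 4 (the leftmost entry greater than 3); 4 is bumped to row 3. In row 3, 4 replaces 6 (the leftmost entry greater than 4); 6 is bumped to row 4. 6 starts a new row 4. The new tableau is [[1, 5], [3], [4], [6]].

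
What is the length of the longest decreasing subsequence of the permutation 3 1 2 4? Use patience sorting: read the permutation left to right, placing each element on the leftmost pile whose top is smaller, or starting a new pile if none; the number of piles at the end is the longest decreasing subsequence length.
3: new pile. tops = [3]
1: new pile. tops = [3, 1]
2: onto pile 2 (replacing 1). tops = [3, 2]
4: onto pile 1 (replacing 3). tops = [4, 2]

2 piles, so the longest decreasing subsequence has length 2.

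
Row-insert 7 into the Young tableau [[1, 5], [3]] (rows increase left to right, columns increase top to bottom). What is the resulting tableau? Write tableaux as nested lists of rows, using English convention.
[[1, 5, 7], [3]]

7 is larger than every entry of row 1, so it is appended to row 1. The new tableau is [[1, 5, 7], [3]].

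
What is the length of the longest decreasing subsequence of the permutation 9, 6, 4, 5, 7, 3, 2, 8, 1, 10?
6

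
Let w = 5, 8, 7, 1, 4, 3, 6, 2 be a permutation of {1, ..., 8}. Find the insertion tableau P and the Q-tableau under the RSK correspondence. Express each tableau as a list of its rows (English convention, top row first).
P = [[1, 2, 6], [3, 7], [4], [5], [8]], Q = [[1, 2, 7], [3, 5], [4], [6], [8]]

Insert each entry of the permutation into P by Schensted row insertion, recording in Q the position of each new cell.

After inserting 5: P = [[5]].
After inserting 8: P = [[5, 8]].
After inserting 7: P = [[5, 7], [8]].
After inserting 1: P = [[1, 7], [5], [8]].
After inserting 4: P = [[1, 4], [5, 7], [8]].
After inserting 3: P = [[1, 3], [4, 7], [5], [8]].
After inserting 6: P = [[1, 3, 6], [4, 7], [5], [8]].
After inserting 2: P = [[1, 2, 6], [3, 7], [4], [5], [8]].

So P = [[1, 2, 6], [3, 7], [4], [5], [8]], Q = [[1, 2, 7], [3, 5], [4], [6], [8]].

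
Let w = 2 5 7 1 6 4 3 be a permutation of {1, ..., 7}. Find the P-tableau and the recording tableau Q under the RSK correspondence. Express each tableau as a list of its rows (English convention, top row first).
P = [[1, 3, 6], [2, 4], [5], [7]], Q = [[1, 2, 3], [4, 5], [6], [7]]

Insert each entry of the permutation into P by Schensted row insertion, recording in Q the position of each new cell.

Insert 2: appended to row 1. P = [[2]].
Insert 5: appended to row 1. P = [[2, 5]].
Insert 7: appended to row 1. P = [[2, 5, 7]].
Insert 1: 1 bumps 2 from row 1; 2 starts row 2. P = [[1, 5, 7], [2]].
Insert 6: 6 bumps 7 from row 1; 7 appends to row 2. P = [[1, 5, 6], [2, 7]].
Insert 4: 4 bumps 5 from row 1; 5 bumps 7 from row 2; 7 starts row 3. P = [[1, 4, 6], [2, 5], [7]].
Insert 3: 3 bumps 4 from row 1; 4 bumps 5 from row 2; 5 bumps 7 from row 3; 7 starts row 4. P = [[1, 3, 6], [2, 4], [5], [7]].

So P = [[1, 3, 6], [2, 4], [5], [7]], Q = [[1, 2, 3], [4, 5], [6], [7]].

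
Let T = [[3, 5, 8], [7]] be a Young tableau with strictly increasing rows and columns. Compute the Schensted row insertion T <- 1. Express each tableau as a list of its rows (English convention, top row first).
[[1, 5, 8], [3], [7]]

In row 1, 1 replaces 3 (the leftmost entry greater than 1); 3 is bumped to row 2. In row 2, 3 replaces 7 (the leftmost entry greater than 3); 7 is bumped to row 3. 7 starts a new row 3. The new tableau is [[1, 5, 8], [3], [7]].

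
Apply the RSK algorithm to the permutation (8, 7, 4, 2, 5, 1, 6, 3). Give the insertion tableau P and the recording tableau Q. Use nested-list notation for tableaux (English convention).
P = [[1, 3, 6], [2, 5], [4], [7], [8]], Q = [[1, 5, 7], [2, 8], [3], [4], [6]]

Insert each entry of the permutation into P by Schensted row insertion, recording in Q the position of each new cell.

Insert 8: appended to row 1. P = [[8]].
Insert 7: 7 bumps 8 from row 1; 8 starts row 2. P = [[7], [8]].
Insert 4: 4 bumps 7 from row 1; 7 bumps 8 from row 2; 8 starts row 3. P = [[4], [7], [8]].
Insert 2: 2 bumps 4 from row 1; 4 bumps 7 from row 2; 7 bumps 8 from row 3; 8 starts row 4. P = [[2], [4], [7], [8]].
Insert 5: appended to row 1. P = [[2, 5], [4], [7], [8]].
Insert 1: 1 bumps 2 from row 1; 2 bumps 4 from row 2; 4 bumps 7 from row 3; 7 bumps 8 from row 4; 8 starts row 5. P = [[1, 5], [2], [4], [7], [8]].
Insert 6: appended to row 1. P = [[1, 5, 6], [2], [4], [7], [8]].
Insert 3: 3 bumps 5 from row 1; 5 appends to row 2. P = [[1, 3, 6], [2, 5], [4], [7], [8]].

So P = [[1, 3, 6], [2, 5], [4], [7], [8]], Q = [[1, 5, 7], [2, 8], [3], [4], [6]].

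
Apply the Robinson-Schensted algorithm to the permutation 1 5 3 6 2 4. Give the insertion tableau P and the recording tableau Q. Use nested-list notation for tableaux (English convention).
Insert each entry of the permutation into P by Schensted row insertion, recording in Q the position of each new cell.

Insert 1: appended to row 1. P = [[1]].
Insert 5: appended to row 1. P = [[1, 5]].
Insert 3: 3 bumps 5 from row 1; 5 starts row 2. P = [[1, 3], [5]].
Insert 6: appended to row 1. P = [[1, 3, 6], [5]].
Insert 2: 2 bumps 3 from row 1; 3 bumps 5 from row 2; 5 starts row 3. P = [[1, 2, 6], [3], [5]].
Insert 4: 4 bumps 6 from row 1; 6 appends to row 2. P = [[1, 2, 4], [3, 6], [5]].

So P = [[1, 2, 4], [3, 6], [5]], Q = [[1, 2, 4], [3, 6], [5]].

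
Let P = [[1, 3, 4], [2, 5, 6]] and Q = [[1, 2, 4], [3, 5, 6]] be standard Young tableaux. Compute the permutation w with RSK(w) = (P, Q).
Reverse the RSK construction: for i from n down to 1, find the cell of Q containing i, remove the entry at that cell from P, and reverse-bump it up through P; the value ejected from row 1 is w(i).

Step i=6: Q has 6 at row 2, column 3; remove 6 from row 2 of P and reverse-bump: 6 enters row 1 and ejects 4. So w(6) = 4. P is now [[1, 3, 6], [2, 5]].
Step i=5: Q has 5 at row 2, column 2; remove 5 from row 2 of P and reverse-bump: 5 enters row 1 and ejects 3. So w(5) = 3. P is now [[1, 5, 6], [2]].
Step i=4: Q has 4 at row 1, column 3; remove that cell from P, ejecting 6. So w(4) = 6. P is now [[1, 5], [2]].
Step i=3: Q has 3 at row 2, column 1; remove 2 from row 2 of P and reverse-bump: 2 enters row 1 and ejects 1. So w(3) = 1. P is now [[2, 5]].
Step i=2: Q has 2 at row 1, column 2; remove that cell from P, ejecting 5. So w(2) = 5. P is now [[2]].
Step i=1: Q has 1 at row 1, column 1; remove that cell from P, ejecting 2. So w(1) = 2. P is now [].

So w = 2 5 1 6 3 4.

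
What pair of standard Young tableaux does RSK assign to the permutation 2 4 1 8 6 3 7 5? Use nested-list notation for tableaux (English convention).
Insert each entry of the permutation into P by Schensted row insertion, recording in Q the position of each new cell.

Insert 2: appended to row 1. P = [[2]].
Insert 4: appended to row 1. P = [[2, 4]].
Insert 1: 1 bumps 2 from row 1; 2 starts row 2. P = [[1, 4], [2]].
Insert 8: appended to row 1. P = [[1, 4, 8], [2]].
Insert 6: 6 bumps 8 from row 1; 8 appends to row 2. P = [[1, 4, 6], [2, 8]].
Insert 3: 3 bumps 4 from row 1; 4 bumps 8 from row 2; 8 starts row 3. P = [[1, 3, 6], [2, 4], [8]].
Insert 7: appended to row 1. P = [[1, 3, 6, 7], [2, 4], [8]].
Insert 5: 5 bumps 6 from row 1; 6 appends to row 2. P = [[1, 3, 5, 7], [2, 4, 6], [8]].

So P = [[1, 3, 5, 7], [2, 4, 6], [8]], Q = [[1, 2, 4, 7], [3, 5, 8], [6]].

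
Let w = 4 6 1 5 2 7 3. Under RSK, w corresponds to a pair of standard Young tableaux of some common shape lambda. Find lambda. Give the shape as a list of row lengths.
[3, 3, 1]

RSK row insertion gives P = [[1, 2, 3], [4, 5, 7], [6]], which has shape [3, 3, 1].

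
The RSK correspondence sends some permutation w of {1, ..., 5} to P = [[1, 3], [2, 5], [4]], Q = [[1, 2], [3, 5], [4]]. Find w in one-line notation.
4 5 2 1 3

Reverse the RSK construction: for i from n down to 1, find the cell of Q containing i, remove the entry at that cell from P, and reverse-bump it up through P; the value ejected from row 1 is w(i).

Step i=5: Q has 5 at row 2, column 2; remove 5 from row 2 of P and reverse-bump: 5 enters row 1 and ejects 3. So w(5) = 3. P is now [[1, 5], [2], [4]].
Step i=4: Q has 4 at row 3, column 1; remove 4 from row 3 of P and reverse-bump: 4 enters row 2 and ejects 2; 2 enters row 1 and ejects 1. So w(4) = 1. P is now [[2, 5], [4]].
Step i=3: Q has 3 at row 2, column 1; remove 4 from row 2 of P and reverse-bump: 4 enters row 1 and ejects 2. So w(3) = 2. P is now [[4, 5]].
Step i=2: Q has 2 at row 1, column 2; remove that cell from P, ejecting 5. So w(2) = 5. P is now [[4]].
Step i=1: Q has 1 at row 1, column 1; remove that cell from P, ejecting 4. So w(1) = 4. P is now [].

So w = 4 5 2 1 3.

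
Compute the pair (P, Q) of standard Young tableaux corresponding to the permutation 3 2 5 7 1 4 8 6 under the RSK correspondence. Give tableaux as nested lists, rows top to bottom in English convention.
P = [[1, 4, 6, 8], [2, 5, 7], [3]], Q = [[1, 3, 4, 7], [2, 6, 8], [5]]

Insert each entry of the permutation into P by Schensted row insertion, recording in Q the position of each new cell.

After inserting 3: P = [[3]].
After inserting 2: P = [[2], [3]].
After inserting 5: P = [[2, 5], [3]].
After inserting 7: P = [[2, 5, 7], [3]].
After inserting 1: P = [[1, 5, 7], [2], [3]].
After inserting 4: P = [[1, 4, 7], [2, 5], [3]].
After inserting 8: P = [[1, 4, 7, 8], [2, 5], [3]].
After inserting 6: P = [[1, 4, 6, 8], [2, 5, 7], [3]].

So P = [[1, 4, 6, 8], [2, 5, 7], [3]], Q = [[1, 3, 4, 7], [2, 6, 8], [5]].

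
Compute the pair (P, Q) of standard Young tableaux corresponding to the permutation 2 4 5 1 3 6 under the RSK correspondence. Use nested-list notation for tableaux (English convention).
Insert each entry of the permutation into P by Schensted row insertion, recording in Q the position of each new cell.

Insert 2: appended to row 1. P = [[2]].
Insert 4: appended to row 1. P = [[2, 4]].
Insert 5: appended to row 1. P = [[2, 4, 5]].
Insert 1: 1 bumps 2 from row 1; 2 starts row 2. P = [[1, 4, 5], [2]].
Insert 3: 3 bumps 4 from row 1; 4 appends to row 2. P = [[1, 3, 5], [2, 4]].
Insert 6: appended to row 1. P = [[1, 3, 5, 6], [2, 4]].

So P = [[1, 3, 5, 6], [2, 4]], Q = [[1, 2, 3, 6], [4, 5]].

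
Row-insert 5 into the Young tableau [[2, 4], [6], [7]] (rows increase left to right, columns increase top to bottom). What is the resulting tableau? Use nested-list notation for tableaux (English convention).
5 is larger than every entry of row 1, so it is appended to row 1. The new tableau is [[2, 4, 5], [6], [7]].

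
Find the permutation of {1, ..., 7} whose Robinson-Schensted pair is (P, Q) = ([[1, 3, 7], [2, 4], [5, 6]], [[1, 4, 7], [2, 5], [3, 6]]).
5 2 1 6 4 3 7

Reverse the RSK construction: for i from n down to 1, find the cell of Q containing i, remove the entry at that cell from P, and reverse-bump it up through P; the value ejected from row 1 is w(i).

Step i=7: Q has 7 at row 1, column 3; remove that cell from P, ejecting 7. So w(7) = 7. P is now [[1, 3], [2, 4], [5, 6]].
Step i=6: Q has 6 at row 3, column 2; remove 6 from row 3 of P and reverse-bump: 6 enters row 2 and ejects 4; 4 enters row 1 and ejects 3. So w(6) = 3. P is now [[1, 4], [2, 6], [5]].
Step i=5: Q has 5 at row 2, column 2; remove 6 from row 2 of P and reverse-bump: 6 enters row 1 and ejects 4. So w(5) = 4. P is now [[1, 6], [2], [5]].
Step i=4: Q has 4 at row 1, column 2; remove that cell from P, ejecting 6. So w(4) = 6. P is now [[1], [2], [5]].
Step i=3: Q has 3 at row 3, column 1; remove 5 from row 3 of P and reverse-bump: 5 enters row 2 and ejects 2; 2 enters row 1 and ejects 1. So w(3) = 1. P is now [[2], [5]].
Step i=2: Q has 2 at row 2, column 1; remove 5 from row 2 of P and reverse-bump: 5 enters row 1 and ejects 2. So w(2) = 2. P is now [[5]].
Step i=1: Q has 1 at row 1, column 1; remove that cell from P, ejecting 5. So w(1) = 5. P is now [].

So w = 5 2 1 6 4 3 7.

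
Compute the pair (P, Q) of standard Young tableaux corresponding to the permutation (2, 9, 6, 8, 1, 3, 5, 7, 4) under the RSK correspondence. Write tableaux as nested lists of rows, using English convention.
Insert each entry of the permutation into P by Schensted row insertion, recording in Q the position of each new cell.

Insert 2: appended to row 1. P = [[2]], Q = [[1]].
Insert 9: appended to row 1. P = [[2, 9]], Q = [[1, 2]].
Insert 6: 6 bumps 9 from row 1; 9 starts row 2. P = [[2, 6], [9]], Q = [[1, 2], [3]].
Insert 8: appended to row 1. P = [[2, 6, 8], [9]], Q = [[1, 2, 4], [3]].
Insert 1: 1 bumps 2 from row 1; 2 bumps 9 from row 2; 9 starts row 3. P = [[1, 6, 8], [2], [9]], Q = [[1, 2, 4], [3], [5]].
Insert 3: 3 bumps 6 from row 1; 6 appends to row 2. P = [[1, 3, 8], [2, 6], [9]], Q = [[1, 2, 4], [3, 6], [5]].
Insert 5: 5 bumps 8 from row 1; 8 appends to row 2. P = [[1, 3, 5], [2, 6, 8], [9]], Q = [[1, 2, 4], [3, 6, 7], [5]].
Insert 7: appended to row 1. P = [[1, 3, 5, 7], [2, 6, 8], [9]], Q = [[1, 2, 4, 8], [3, 6, 7], [5]].
Insert 4: 4 bumps 5 from row 1; 5 bumps 6 from row 2; 6 bumps 9 from row 3; 9 starts row 4. P = [[1, 3, 4, 7], [2, 5, 8], [6], [9]], Q = [[1, 2, 4, 8], [3, 6, 7], [5], [9]].

So P = [[1, 3, 4, 7], [2, 5, 8], [6], [9]], Q = [[1, 2, 4, 8], [3, 6, 7], [5], [9]].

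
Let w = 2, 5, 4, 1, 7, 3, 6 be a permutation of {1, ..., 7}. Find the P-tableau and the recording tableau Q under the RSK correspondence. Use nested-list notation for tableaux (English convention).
P = [[1, 3, 6], [2, 4, 7], [5]], Q = [[1, 2, 5], [3, 6, 7], [4]]

Insert each entry of the permutation into P by Schensted row insertion, recording in Q the position of each new cell.

After inserting 2: P = [[2]].
After inserting 5: P = [[2, 5]].
After inserting 4: P = [[2, 4], [5]].
After inserting 1: P = [[1, 4], [2], [5]].
After inserting 7: P = [[1, 4, 7], [2], [5]].
After inserting 3: P = [[1, 3, 7], [2, 4], [5]].
After inserting 6: P = [[1, 3, 6], [2, 4, 7], [5]].

So P = [[1, 3, 6], [2, 4, 7], [5]], Q = [[1, 2, 5], [3, 6, 7], [4]].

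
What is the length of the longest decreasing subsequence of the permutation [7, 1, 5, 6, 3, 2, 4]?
4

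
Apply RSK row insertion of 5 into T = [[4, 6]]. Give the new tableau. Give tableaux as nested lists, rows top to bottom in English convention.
[[4, 5], [6]]

In row 1, 5 replaces 6 (the leftmost entry greater than 5); 6 is bumped to row 2. 6 starts a new row 2. The new tableau is [[4, 5], [6]].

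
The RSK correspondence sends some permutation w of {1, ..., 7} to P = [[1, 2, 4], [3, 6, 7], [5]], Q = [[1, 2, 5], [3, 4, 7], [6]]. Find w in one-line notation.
5 6 1 3 7 2 4

Reverse the RSK construction: for i from n down to 1, find the cell of Q containing i, remove the entry at that cell from P, and reverse-bump it up through P; the value ejected from row 1 is w(i).

Step i=7: Q has 7 at row 2, column 3; remove 7 from row 2 of P and reverse-bump: 7 enters row 1 and ejects 4. So w(7) = 4. P is now [[1, 2, 7], [3, 6], [5]].
Step i=6: Q has 6 at row 3, column 1; remove 5 from row 3 of P and reverse-bump: 5 enters row 2 and ejects 3; 3 enters row 1 and ejects 2. So w(6) = 2. P is now [[1, 3, 7], [5, 6]].
Step i=5: Q has 5 at row 1, column 3; remove that cell from P, ejecting 7. So w(5) = 7. P is now [[1, 3], [5, 6]].
Step i=4: Q has 4 at row 2, column 2; remove 6 from row 2 of P and reverse-bump: 6 enters row 1 and ejects 3. So w(4) = 3. P is now [[1, 6], [5]].
Step i=3: Q has 3 at row 2, column 1; remove 5 from row 2 of P and reverse-bump: 5 enters row 1 and ejects 1. So w(3) = 1. P is now [[5, 6]].
Step i=2: Q has 2 at row 1, column 2; remove that cell from P, ejecting 6. So w(2) = 6. P is now [[5]].
Step i=1: Q has 1 at row 1, column 1; remove that cell from P, ejecting 5. So w(1) = 5. P is now [].

So w = 5 6 1 3 7 2 4.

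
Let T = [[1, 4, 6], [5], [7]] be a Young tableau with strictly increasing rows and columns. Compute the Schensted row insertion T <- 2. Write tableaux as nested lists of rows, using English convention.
[[1, 2, 6], [4], [5], [7]]

In row 1, 2 replaces 4 (the leftmost entry greater than 2); 4 is bumped to row 2. In row 2, 4 replaces 5 (the leftmost entry greater than 4); 5 is bumped to row 3. In row 3, 5 replaces 7 (the leftmost entry greater than 5); 7 is bumped to row 4. 7 starts a new row 4. The new tableau is [[1, 2, 6], [4], [5], [7]].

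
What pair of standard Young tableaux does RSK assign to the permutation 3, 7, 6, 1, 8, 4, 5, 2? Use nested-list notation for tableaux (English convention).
P = [[1, 2, 5], [3, 4, 8], [6], [7]], Q = [[1, 2, 5], [3, 6, 7], [4], [8]]

Insert each entry of the permutation into P by Schensted row insertion, recording in Q the position of each new cell.

Insert 3: appended to row 1. P = [[3]].
Insert 7: appended to row 1. P = [[3, 7]].
Insert 6: 6 bumps 7 from row 1; 7 starts row 2. P = [[3, 6], [7]].
Insert 1: 1 bumps 3 from row 1; 3 bumps 7 from row 2; 7 starts row 3. P = [[1, 6], [3], [7]].
Insert 8: appended to row 1. P = [[1, 6, 8], [3], [7]].
Insert 4: 4 bumps 6 from row 1; 6 appends to row 2. P = [[1, 4, 8], [3, 6], [7]].
Insert 5: 5 bumps 8 from row 1; 8 appends to row 2. P = [[1, 4, 5], [3, 6, 8], [7]].
Insert 2: 2 bumps 4 from row 1; 4 bumps 6 from row 2; 6 bumps 7 from row 3; 7 starts row 4. P = [[1, 2, 5], [3, 4, 8], [6], [7]].

So P = [[1, 2, 5], [3, 4, 8], [6], [7]], Q = [[1, 2, 5], [3, 6, 7], [4], [8]].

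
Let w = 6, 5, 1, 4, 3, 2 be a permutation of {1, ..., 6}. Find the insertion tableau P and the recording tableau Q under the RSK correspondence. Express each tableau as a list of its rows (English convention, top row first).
P = [[1, 2], [3], [4], [5], [6]], Q = [[1, 4], [2], [3], [5], [6]]

Insert each entry of the permutation into P by Schensted row insertion, recording in Q the position of each new cell.

Insert 6: appended to row 1. P = [[6]], Q = [[1]].
Insert 5: 5 bumps 6 from row 1; 6 starts row 2. P = [[5], [6]], Q = [[1], [2]].
Insert 1: 1 bumps 5 from row 1; 5 bumps 6 from row 2; 6 starts row 3. P = [[1], [5], [6]], Q = [[1], [2], [3]].
Insert 4: appended to row 1. P = [[1, 4], [5], [6]], Q = [[1, 4], [2], [3]].
Insert 3: 3 bumps 4 from row 1; 4 bumps 5 from row 2; 5 bumps 6 from row 3; 6 starts row 4. P = [[1, 3], [4], [5], [6]], Q = [[1, 4], [2], [3], [5]].
Insert 2: 2 bumps 3 from row 1; 3 bumps 4 from row 2; 4 bumps 5 from row 3; 5 bumps 6 from row 4; 6 starts row 5. P = [[1, 2], [3], [4], [5], [6]], Q = [[1, 4], [2], [3], [5], [6]].

So P = [[1, 2], [3], [4], [5], [6]], Q = [[1, 4], [2], [3], [5], [6]].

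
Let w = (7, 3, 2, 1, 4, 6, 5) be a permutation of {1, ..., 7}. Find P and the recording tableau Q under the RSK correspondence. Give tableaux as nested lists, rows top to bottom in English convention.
Insert each entry of the permutation into P by Schensted row insertion, recording in Q the position of each new cell.

After inserting 7: P = [[7]].
After inserting 3: P = [[3], [7]].
After inserting 2: P = [[2], [3], [7]].
After inserting 1: P = [[1], [2], [3], [7]].
After inserting 4: P = [[1, 4], [2], [3], [7]].
After inserting 6: P = [[1, 4, 6], [2], [3], [7]].
After inserting 5: P = [[1, 4, 5], [2, 6], [3], [7]].

So P = [[1, 4, 5], [2, 6], [3], [7]], Q = [[1, 5, 6], [2, 7], [3], [4]].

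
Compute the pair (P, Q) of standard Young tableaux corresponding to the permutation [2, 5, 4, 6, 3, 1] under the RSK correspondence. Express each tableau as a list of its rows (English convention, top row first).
Insert each entry of the permutation into P by Schensted row insertion, recording in Q the position of each new cell.

After inserting 2: P = [[2]].
After inserting 5: P = [[2, 5]].
After inserting 4: P = [[2, 4], [5]].
After inserting 6: P = [[2, 4, 6], [5]].
After inserting 3: P = [[2, 3, 6], [4], [5]].
After inserting 1: P = [[1, 3, 6], [2], [4], [5]].

So P = [[1, 3, 6], [2], [4], [5]], Q = [[1, 2, 4], [3], [5], [6]].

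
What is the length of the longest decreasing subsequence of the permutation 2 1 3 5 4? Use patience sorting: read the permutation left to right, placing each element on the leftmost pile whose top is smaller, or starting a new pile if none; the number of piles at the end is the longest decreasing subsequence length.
2: new pile. tops = [2]
1: new pile. tops = [2, 1]
3: onto pile 1 (replacing 2). tops = [3, 1]
5: onto pile 1 (replacing 3). tops = [5, 1]
4: onto pile 2 (replacing 1). tops = [5, 4]

2 piles, so the longest decreasing subsequence has length 2.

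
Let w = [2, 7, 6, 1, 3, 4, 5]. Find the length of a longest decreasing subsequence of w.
3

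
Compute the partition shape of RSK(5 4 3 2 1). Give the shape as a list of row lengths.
RSK row insertion gives P = [[1], [2], [3], [4], [5]], which has shape [1, 1, 1, 1, 1].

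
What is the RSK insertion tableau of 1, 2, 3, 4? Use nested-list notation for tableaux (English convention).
P = [[1, 2, 3, 4]]

Insert 1: appended to row 1. P = [[1]].
Insert 2: appended to row 1. P = [[1, 2]].
Insert 3: appended to row 1. P = [[1, 2, 3]].
Insert 4: appended to row 1. P = [[1, 2, 3, 4]].

So P = [[1, 2, 3, 4]].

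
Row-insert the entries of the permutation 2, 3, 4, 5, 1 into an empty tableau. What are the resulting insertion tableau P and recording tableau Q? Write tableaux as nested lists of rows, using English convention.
P = [[1, 3, 4, 5], [2]], Q = [[1, 2, 3, 4], [5]]

Insert each entry of the permutation into P by Schensted row insertion, recording in Q the position of each new cell.

Insert 2: appended to row 1. P = [[2]].
Insert 3: appended to row 1. P = [[2, 3]].
Insert 4: appended to row 1. P = [[2, 3, 4]].
Insert 5: appended to row 1. P = [[2, 3, 4, 5]].
Insert 1: 1 bumps 2 from row 1; 2 starts row 2. P = [[1, 3, 4, 5], [2]].

So P = [[1, 3, 4, 5], [2]], Q = [[1, 2, 3, 4], [5]].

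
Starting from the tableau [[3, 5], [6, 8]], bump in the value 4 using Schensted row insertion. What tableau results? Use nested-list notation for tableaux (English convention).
[[3, 4], [5, 8], [6]]

In row 1, 4 replaces 5 (the leftmost entry greater than 4); 5 is bumped to row 2. In row 2, 5 replaces 6 (the leftmost entry greater than 5); 6 is bumped to row 3. 6 starts a new row 3. The new tableau is [[3, 4], [5, 8], [6]].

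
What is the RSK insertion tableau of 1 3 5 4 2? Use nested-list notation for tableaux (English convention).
P = [[1, 2, 4], [3], [5]]

Insert 1: appended to row 1. P = [[1]].
Insert 3: appended to row 1. P = [[1, 3]].
Insert 5: appended to row 1. P = [[1, 3, 5]].
Insert 4: 4 bumps 5 from row 1; 5 starts row 2. P = [[1, 3, 4], [5]].
Insert 2: 2 bumps 3 from row 1; 3 bumps 5 from row 2; 5 starts row 3. P = [[1, 2, 4], [3], [5]].

So P = [[1, 2, 4], [3], [5]].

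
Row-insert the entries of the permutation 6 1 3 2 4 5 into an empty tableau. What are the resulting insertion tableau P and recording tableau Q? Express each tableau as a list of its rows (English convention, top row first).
Insert each entry of the permutation into P by Schensted row insertion, recording in Q the position of each new cell.

Insert 6: appended to row 1. P = [[6]].
Insert 1: 1 bumps 6 from row 1; 6 starts row 2. P = [[1], [6]].
Insert 3: appended to row 1. P = [[1, 3], [6]].
Insert 2: 2 bumps 3 from row 1; 3 bumps 6 from row 2; 6 starts row 3. P = [[1, 2], [3], [6]].
Insert 4: appended to row 1. P = [[1, 2, 4], [3], [6]].
Insert 5: appended to row 1. P = [[1, 2, 4, 5], [3], [6]].

So P = [[1, 2, 4, 5], [3], [6]], Q = [[1, 3, 5, 6], [2], [4]].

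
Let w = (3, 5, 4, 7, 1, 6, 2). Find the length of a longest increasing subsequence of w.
3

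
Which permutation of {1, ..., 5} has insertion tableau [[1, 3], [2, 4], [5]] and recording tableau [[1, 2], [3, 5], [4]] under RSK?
2 5 4 1 3

Reverse RSK: for i = n, n-1, ..., 1, locate i in Q, remove the corresponding corner cell from P, and reverse-bump its entry up through P; the value ejected from row 1 is w(i).

So w = 2 5 4 1 3.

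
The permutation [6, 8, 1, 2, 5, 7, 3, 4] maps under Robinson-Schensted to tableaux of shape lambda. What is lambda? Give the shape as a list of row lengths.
Row-insert each entry into an empty tableau.

After inserting 6: P = [[6]].
After inserting 8: P = [[6, 8]].
After inserting 1: P = [[1, 8], [6]].
After inserting 2: P = [[1, 2], [6, 8]].
After inserting 5: P = [[1, 2, 5], [6, 8]].
After inserting 7: P = [[1, 2, 5, 7], [6, 8]].
After inserting 3: P = [[1, 2, 3, 7], [5, 8], [6]].
After inserting 4: P = [[1, 2, 3, 4], [5, 7], [6, 8]].

The final insertion tableau P = [[1, 2, 3, 4], [5, 7], [6, 8]] has shape [4, 2, 2].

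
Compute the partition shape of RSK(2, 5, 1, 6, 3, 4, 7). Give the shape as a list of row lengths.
[4, 3]

Row-insert each entry into an empty tableau.

After inserting 2: P = [[2]].
After inserting 5: P = [[2, 5]].
After inserting 1: P = [[1, 5], [2]].
After inserting 6: P = [[1, 5, 6], [2]].
After inserting 3: P = [[1, 3, 6], [2, 5]].
After inserting 4: P = [[1, 3, 4], [2, 5, 6]].
After inserting 7: P = [[1, 3, 4, 7], [2, 5, 6]].

The final insertion tableau P = [[1, 3, 4, 7], [2, 5, 6]] has shape [4, 3].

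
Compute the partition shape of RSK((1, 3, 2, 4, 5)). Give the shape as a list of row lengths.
Row-insert each entry into an empty tableau.

After inserting 1: P = [[1]].
After inserting 3: P = [[1, 3]].
After inserting 2: P = [[1, 2], [3]].
After inserting 4: P = [[1, 2, 4], [3]].
After inserting 5: P = [[1, 2, 4, 5], [3]].

The final insertion tableau P = [[1, 2, 4, 5], [3]] has shape [4, 1].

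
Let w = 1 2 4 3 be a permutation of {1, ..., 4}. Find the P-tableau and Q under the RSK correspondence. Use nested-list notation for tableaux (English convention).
P = [[1, 2, 3], [4]], Q = [[1, 2, 3], [4]]

Insert each entry of the permutation into P by Schensted row insertion, recording in Q the position of each new cell.

After inserting 1: P = [[1]].
After inserting 2: P = [[1, 2]].
After inserting 4: P = [[1, 2, 4]].
After inserting 3: P = [[1, 2, 3], [4]].

So P = [[1, 2, 3], [4]], Q = [[1, 2, 3], [4]].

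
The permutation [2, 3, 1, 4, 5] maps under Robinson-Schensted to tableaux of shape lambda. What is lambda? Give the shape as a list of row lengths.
Row-insert each entry into an empty tableau.

After inserting 2: P = [[2]].
After inserting 3: P = [[2, 3]].
After inserting 1: P = [[1, 3], [2]].
After inserting 4: P = [[1, 3, 4], [2]].
After inserting 5: P = [[1, 3, 4, 5], [2]].

The final insertion tableau P = [[1, 3, 4, 5], [2]] has shape [4, 1].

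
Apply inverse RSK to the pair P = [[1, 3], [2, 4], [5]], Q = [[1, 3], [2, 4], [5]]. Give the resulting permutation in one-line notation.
Reverse the RSK construction: for i from n down to 1, find the cell of Q containing i, remove the entry at that cell from P, and reverse-bump it up through P; the value ejected from row 1 is w(i).

Step i=5: Q has 5 at row 3, column 1; remove 5 from row 3 of P and reverse-bump: 5 enters row 2 and ejects 4; 4 enters row 1 and ejects 3. So w(5) = 3. P is now [[1, 4], [2, 5]].
Step i=4: Q has 4 at row 2, column 2; remove 5 from row 2 of P and reverse-bump: 5 enters row 1 and ejects 4. So w(4) = 4. P is now [[1, 5], [2]].
Step i=3: Q has 3 at row 1, column 2; remove that cell from P, ejecting 5. So w(3) = 5. P is now [[1], [2]].
Step i=2: Q has 2 at row 2, column 1; remove 2 from row 2 of P and reverse-bump: 2 enters row 1 and ejects 1. So w(2) = 1. P is now [[2]].
Step i=1: Q has 1 at row 1, column 1; remove that cell from P, ejecting 2. So w(1) = 2. P is now [].

So w = 2 1 5 4 3.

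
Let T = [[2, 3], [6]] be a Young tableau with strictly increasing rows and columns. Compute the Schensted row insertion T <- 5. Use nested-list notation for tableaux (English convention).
[[2, 3, 5], [6]]

5 is larger than every entry of row 1, so it is appended to row 1. The new tableau is [[2, 3, 5], [6]].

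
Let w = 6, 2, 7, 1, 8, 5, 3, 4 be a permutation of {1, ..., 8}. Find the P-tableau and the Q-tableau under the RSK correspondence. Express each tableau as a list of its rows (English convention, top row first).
P = [[1, 3, 4], [2, 5, 8], [6, 7]], Q = [[1, 3, 5], [2, 6, 8], [4, 7]]

Insert each entry of the permutation into P by Schensted row insertion, recording in Q the position of each new cell.

Insert 6: appended to row 1. P = [[6]].
Insert 2: 2 bumps 6 from row 1; 6 starts row 2. P = [[2], [6]].
Insert 7: appended to row 1. P = [[2, 7], [6]].
Insert 1: 1 bumps 2 from row 1; 2 bumps 6 from row 2; 6 starts row 3. P = [[1, 7], [2], [6]].
Insert 8: appended to row 1. P = [[1, 7, 8], [2], [6]].
Insert 5: 5 bumps 7 from row 1; 7 appends to row 2. P = [[1, 5, 8], [2, 7], [6]].
Insert 3: 3 bumps 5 from row 1; 5 bumps 7 from row 2; 7 appends to row 3. P = [[1, 3, 8], [2, 5], [6, 7]].
Insert 4: 4 bumps 8 from row 1; 8 appends to row 2. P = [[1, 3, 4], [2, 5, 8], [6, 7]].

So P = [[1, 3, 4], [2, 5, 8], [6, 7]], Q = [[1, 3, 5], [2, 6, 8], [4, 7]].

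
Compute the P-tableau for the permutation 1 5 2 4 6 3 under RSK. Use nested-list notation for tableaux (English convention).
P = [[1, 2, 3, 6], [4], [5]]

Insert 1: appended to row 1. P = [[1]].
Insert 5: appended to row 1. P = [[1, 5]].
Insert 2: 2 bumps 5 from row 1; 5 starts row 2. P = [[1, 2], [5]].
Insert 4: appended to row 1. P = [[1, 2, 4], [5]].
Insert 6: appended to row 1. P = [[1, 2, 4, 6], [5]].
Insert 3: 3 bumps 4 from row 1; 4 bumps 5 from row 2; 5 starts row 3. P = [[1, 2, 3, 6], [4], [5]].

So P = [[1, 2, 3, 6], [4], [5]].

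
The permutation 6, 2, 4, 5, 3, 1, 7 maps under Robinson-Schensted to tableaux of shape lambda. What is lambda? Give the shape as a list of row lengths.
Row-insert each entry into an empty tableau.

After inserting 6: P = [[6]].
After inserting 2: P = [[2], [6]].
After inserting 4: P = [[2, 4], [6]].
After inserting 5: P = [[2, 4, 5], [6]].
After inserting 3: P = [[2, 3, 5], [4], [6]].
After inserting 1: P = [[1, 3, 5], [2], [4], [6]].
After inserting 7: P = [[1, 3, 5, 7], [2], [4], [6]].

The final insertion tableau P = [[1, 3, 5, 7], [2], [4], [6]] has shape [4, 1, 1, 1].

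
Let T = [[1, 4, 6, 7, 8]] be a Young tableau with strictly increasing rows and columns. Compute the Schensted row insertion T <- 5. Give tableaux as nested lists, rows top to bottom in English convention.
In row 1, 5 replaces 6 (the leftmost entry greater than 5); 6 is bumped to row 2. 6 starts a new row 2. The new tableau is [[1, 4, 5, 7, 8], [6]].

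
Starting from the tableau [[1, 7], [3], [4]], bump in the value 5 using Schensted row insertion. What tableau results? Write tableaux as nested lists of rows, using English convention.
[[1, 5], [3, 7], [4]]

In row 1, 5 replaces 7 (the leftmost entry greater than 5); 7 is bumped to row 2. 7 is appended to row 2. The new tableau is [[1, 5], [3, 7], [4]].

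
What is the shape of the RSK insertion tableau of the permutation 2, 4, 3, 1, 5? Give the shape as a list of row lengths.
RSK row insertion gives P = [[1, 3, 5], [2], [4]], which has shape [3, 1, 1].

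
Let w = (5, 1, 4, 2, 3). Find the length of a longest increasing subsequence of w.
3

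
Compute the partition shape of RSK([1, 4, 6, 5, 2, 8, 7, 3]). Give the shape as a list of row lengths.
Row-insert each entry into an empty tableau.

After inserting 1: P = [[1]].
After inserting 4: P = [[1, 4]].
After inserting 6: P = [[1, 4, 6]].
After inserting 5: P = [[1, 4, 5], [6]].
After inserting 2: P = [[1, 2, 5], [4], [6]].
After inserting 8: P = [[1, 2, 5, 8], [4], [6]].
After inserting 7: P = [[1, 2, 5, 7], [4, 8], [6]].
After inserting 3: P = [[1, 2, 3, 7], [4, 5], [6, 8]].

The final insertion tableau P = [[1, 2, 3, 7], [4, 5], [6, 8]] has shape [4, 2, 2].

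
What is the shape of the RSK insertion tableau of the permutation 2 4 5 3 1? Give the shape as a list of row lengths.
[3, 1, 1]

RSK row insertion gives P = [[1, 3, 5], [2], [4]], which has shape [3, 1, 1].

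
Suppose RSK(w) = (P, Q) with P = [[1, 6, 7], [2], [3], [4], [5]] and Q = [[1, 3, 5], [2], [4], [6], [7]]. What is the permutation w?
Reverse RSK: for i = n, n-1, ..., 1, locate i in Q, remove the corresponding corner cell from P, and reverse-bump its entry up through P; the value ejected from row 1 is w(i).

So w = 5 4 6 3 7 2 1.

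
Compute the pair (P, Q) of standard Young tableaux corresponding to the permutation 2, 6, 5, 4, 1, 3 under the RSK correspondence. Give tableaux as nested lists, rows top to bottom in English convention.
P = [[1, 3], [2, 4], [5], [6]], Q = [[1, 2], [3, 6], [4], [5]]

Insert each entry of the permutation into P by Schensted row insertion, recording in Q the position of each new cell.

After inserting 2: P = [[2]].
After inserting 6: P = [[2, 6]].
After inserting 5: P = [[2, 5], [6]].
After inserting 4: P = [[2, 4], [5], [6]].
After inserting 1: P = [[1, 4], [2], [5], [6]].
After inserting 3: P = [[1, 3], [2, 4], [5], [6]].

So P = [[1, 3], [2, 4], [5], [6]], Q = [[1, 2], [3, 6], [4], [5]].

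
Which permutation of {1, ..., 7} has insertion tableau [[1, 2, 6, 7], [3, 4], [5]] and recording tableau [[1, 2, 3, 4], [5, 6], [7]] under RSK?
3 5 6 7 1 4 2

Reverse the RSK construction: for i from n down to 1, find the cell of Q containing i, remove the entry at that cell from P, and reverse-bump it up through P; the value ejected from row 1 is w(i).

Step i=7: Q has 7 at row 3, column 1; remove 5 from row 3 of P and reverse-bump: 5 enters row 2 and ejects 4; 4 enters row 1 and ejects 2. So w(7) = 2. P is now [[1, 4, 6, 7], [3, 5]].
Step i=6: Q has 6 at row 2, column 2; remove 5 from row 2 of P and reverse-bump: 5 enters row 1 and ejects 4. So w(6) = 4. P is now [[1, 5, 6, 7], [3]].
Step i=5: Q has 5 at row 2, column 1; remove 3 from row 2 of P and reverse-bump: 3 enters row 1 and ejects 1. So w(5) = 1. P is now [[3, 5, 6, 7]].
Step i=4: Q has 4 at row 1, column 4; remove that cell from P, ejecting 7. So w(4) = 7. P is now [[3, 5, 6]].
Step i=3: Q has 3 at row 1, column 3; remove that cell from P, ejecting 6. So w(3) = 6. P is now [[3, 5]].
Step i=2: Q has 2 at row 1, column 2; remove that cell from P, ejecting 5. So w(2) = 5. P is now [[3]].
Step i=1: Q has 1 at row 1, column 1; remove that cell from P, ejecting 3. So w(1) = 3. P is now [].

So w = 3 5 6 7 1 4 2.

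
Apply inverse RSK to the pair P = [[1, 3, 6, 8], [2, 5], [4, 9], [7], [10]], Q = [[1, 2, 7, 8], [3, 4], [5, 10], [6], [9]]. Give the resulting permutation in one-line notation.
Reverse the RSK construction: for i from n down to 1, find the cell of Q containing i, remove the entry at that cell from P, and reverse-bump it up through P; the value ejected from row 1 is w(i).

Step i=10: Q has 10 at row 3, column 2; remove 9 from row 3 of P and reverse-bump: 9 enters row 2 and ejects 5; 5 enters row 1 and ejects 3. So w(10) = 3. P is now [[1, 5, 6, 8], [2, 9], [4], [7], [10]].
Step i=9: Q has 9 at row 5, column 1; remove 10 from row 5 of P and reverse-bump: 10 enters row 4 and ejects 7; 7 enters row 3 and ejects 4; 4 enters row 2 and ejects 2; 2 enters row 1 and ejects 1. So w(9) = 1. P is now [[2, 5, 6, 8], [4, 9], [7], [10]].
Step i=8: Q has 8 at row 1, column 4; remove that cell from P, ejecting 8. So w(8) = 8. P is now [[2, 5, 6], [4, 9], [7], [10]].
Step i=7: Q has 7 at row 1, column 3; remove that cell from P, ejecting 6. So w(7) = 6. P is now [[2, 5], [4, 9], [7], [10]].
Step i=6: Q has 6 at row 4, column 1; remove 10 from row 4 of P and reverse-bump: 10 enters row 3 and ejects 7; 7 enters row 2 and ejects 4; 4 enters row 1 and ejects 2. So w(6) = 2. P is now [[4, 5], [7, 9], [10]].
Step i=5: Q has 5 at row 3, column 1; remove 10 from row 3 of P and reverse-bump: 10 enters row 2 and ejects 9; 9 enters row 1 and ejects 5. So w(5) = 5. P is now [[4, 9], [7, 10]].
Step i=4: Q has 4 at row 2, column 2; remove 10 from row 2 of P and reverse-bump: 10 enters row 1 and ejects 9. So w(4) = 9. P is now [[4, 10], [7]].
Step i=3: Q has 3 at row 2, column 1; remove 7 from row 2 of P and reverse-bump: 7 enters row 1 and ejects 4. So w(3) = 4. P is now [[7, 10]].
Step i=2: Q has 2 at row 1, column 2; remove that cell from P, ejecting 10. So w(2) = 10. P is now [[7]].
Step i=1: Q has 1 at row 1, column 1; remove that cell from P, ejecting 7. So w(1) = 7. P is now [].

So w = 7 10 4 9 5 2 6 8 1 3.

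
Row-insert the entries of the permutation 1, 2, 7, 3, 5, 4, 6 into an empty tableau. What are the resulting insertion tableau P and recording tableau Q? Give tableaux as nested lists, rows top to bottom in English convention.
P = [[1, 2, 3, 4, 6], [5], [7]], Q = [[1, 2, 3, 5, 7], [4], [6]]

Insert each entry of the permutation into P by Schensted row insertion, recording in Q the position of each new cell.

After inserting 1: P = [[1]].
After inserting 2: P = [[1, 2]].
After inserting 7: P = [[1, 2, 7]].
After inserting 3: P = [[1, 2, 3], [7]].
After inserting 5: P = [[1, 2, 3, 5], [7]].
After inserting 4: P = [[1, 2, 3, 4], [5], [7]].
After inserting 6: P = [[1, 2, 3, 4, 6], [5], [7]].

So P = [[1, 2, 3, 4, 6], [5], [7]], Q = [[1, 2, 3, 5, 7], [4], [6]].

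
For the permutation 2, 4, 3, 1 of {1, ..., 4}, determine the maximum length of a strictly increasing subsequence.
2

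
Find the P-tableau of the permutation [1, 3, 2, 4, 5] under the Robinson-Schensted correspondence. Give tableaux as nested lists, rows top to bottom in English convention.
Insert 1: appended to row 1. P = [[1]].
Insert 3: appended to row 1. P = [[1, 3]].
Insert 2: 2 bumps 3 from row 1; 3 starts row 2. P = [[1, 2], [3]].
Insert 4: appended to row 1. P = [[1, 2, 4], [3]].
Insert 5: appended to row 1. P = [[1, 2, 4, 5], [3]].

So P = [[1, 2, 4, 5], [3]].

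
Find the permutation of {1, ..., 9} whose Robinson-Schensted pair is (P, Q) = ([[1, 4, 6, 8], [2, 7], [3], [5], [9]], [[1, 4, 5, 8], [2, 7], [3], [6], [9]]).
9 5 3 4 7 2 6 8 1

Reverse the RSK construction: for i from n down to 1, find the cell of Q containing i, remove the entry at that cell from P, and reverse-bump it up through P; the value ejected from row 1 is w(i).

Step i=9: Q has 9 at row 5, column 1; remove 9 from row 5 of P and reverse-bump: 9 enters row 4 and ejects 5; 5 enters row 3 and ejects 3; 3 enters row 2 and ejects 2; 2 enters row 1 and ejects 1. So w(9) = 1. P is now [[2, 4, 6, 8], [3, 7], [5], [9]].
Step i=8: Q has 8 at row 1, column 4; remove that cell from P, ejecting 8. So w(8) = 8. P is now [[2, 4, 6], [3, 7], [5], [9]].
Step i=7: Q has 7 at row 2, column 2; remove 7 from row 2 of P and reverse-bump: 7 enters row 1 and ejects 6. So w(7) = 6. P is now [[2, 4, 7], [3], [5], [9]].
Step i=6: Q has 6 at row 4, column 1; remove 9 from row 4 of P and reverse-bump: 9 enters row 3 and ejects 5; 5 enters row 2 and ejects 3; 3 enters row 1 and ejects 2. So w(6) = 2. P is now [[3, 4, 7], [5], [9]].
Step i=5: Q has 5 at row 1, column 3; remove that cell from P, ejecting 7. So w(5) = 7. P is now [[3, 4], [5], [9]].
Step i=4: Q has 4 at row 1, column 2; remove that cell from P, ejecting 4. So w(4) = 4. P is now [[3], [5], [9]].
Step i=3: Q has 3 at row 3, column 1; remove 9 from row 3 of P and reverse-bump: 9 enters row 2 and ejects 5; 5 enters row 1 and ejects 3. So w(3) = 3. P is now [[5], [9]].
Step i=2: Q has 2 at row 2, column 1; remove 9 from row 2 of P and reverse-bump: 9 enters row 1 and ejects 5. So w(2) = 5. P is now [[9]].
Step i=1: Q has 1 at row 1, column 1; remove that cell from P, ejecting 9. So w(1) = 9. P is now [].

So w = 9 5 3 4 7 2 6 8 1.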